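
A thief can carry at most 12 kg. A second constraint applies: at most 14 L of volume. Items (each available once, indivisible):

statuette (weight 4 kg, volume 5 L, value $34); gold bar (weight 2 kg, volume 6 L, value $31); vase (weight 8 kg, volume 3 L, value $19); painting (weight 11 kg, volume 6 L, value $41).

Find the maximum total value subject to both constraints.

Feasible sets respecting both limits:
- statuette+gold bar: weight 6, volume 11, value 65
- statuette+vase: weight 12, volume 8, value 53
- gold bar+vase: weight 10, volume 9, value 50
- painting: weight 11, volume 6, value 41
Best: $65.

$65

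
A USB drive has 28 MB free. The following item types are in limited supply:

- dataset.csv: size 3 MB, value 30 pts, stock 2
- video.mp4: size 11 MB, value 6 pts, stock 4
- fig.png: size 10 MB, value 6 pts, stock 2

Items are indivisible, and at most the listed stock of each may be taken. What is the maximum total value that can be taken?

72 pts

Best selections within size 28 and stock limits:
- 2×dataset.csv + 2×fig.png: size 26, value 72
- 2×dataset.csv + 1×video.mp4 + 1×fig.png: size 27, value 72
Best: 72 pts.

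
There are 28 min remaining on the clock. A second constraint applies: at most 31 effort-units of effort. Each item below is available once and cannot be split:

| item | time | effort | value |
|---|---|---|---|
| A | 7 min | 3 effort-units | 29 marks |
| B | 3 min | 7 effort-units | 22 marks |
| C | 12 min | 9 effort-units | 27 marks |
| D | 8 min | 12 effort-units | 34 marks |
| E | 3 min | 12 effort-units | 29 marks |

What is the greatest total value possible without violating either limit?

Feasible sets respecting both limits:
- A+B+C+E: time 25, effort 31, value 107
- A+D+E: time 18, effort 27, value 92
- A+C+D: time 27, effort 24, value 90
Best: 107 marks.

107 marks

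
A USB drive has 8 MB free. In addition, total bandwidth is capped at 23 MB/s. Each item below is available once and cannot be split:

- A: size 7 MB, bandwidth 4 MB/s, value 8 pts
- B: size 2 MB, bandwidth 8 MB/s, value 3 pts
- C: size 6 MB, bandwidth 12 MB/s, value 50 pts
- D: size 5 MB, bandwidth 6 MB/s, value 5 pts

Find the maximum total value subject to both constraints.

Feasible sets respecting both limits:
- B+C: size 8, bandwidth 20, value 53
- C: size 6, bandwidth 12, value 50
- A: size 7, bandwidth 4, value 8
- B+D: size 7, bandwidth 14, value 8
Best: 53 pts.

53 pts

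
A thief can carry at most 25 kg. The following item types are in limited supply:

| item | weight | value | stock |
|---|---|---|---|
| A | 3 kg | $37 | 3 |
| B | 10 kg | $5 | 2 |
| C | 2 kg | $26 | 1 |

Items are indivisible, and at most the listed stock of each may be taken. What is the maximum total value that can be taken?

Best selections within weight 25 and stock limits:
- 3×A + 1×B + 1×C: weight 21, value 142
- 3×A + 1×C: weight 11, value 137
Best: $142.

$142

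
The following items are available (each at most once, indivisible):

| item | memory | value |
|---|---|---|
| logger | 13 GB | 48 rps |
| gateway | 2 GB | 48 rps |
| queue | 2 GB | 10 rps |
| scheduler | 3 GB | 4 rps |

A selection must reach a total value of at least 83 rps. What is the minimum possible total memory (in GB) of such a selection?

Subsets with value ≥ 83, sorted by total memory:
- logger+gateway: memory 15, value 96
- logger+gateway+queue: memory 17, value 106
- logger+gateway+scheduler: memory 18, value 100
- logger+gateway+queue+scheduler: memory 20, value 110
Minimum memory: 15 GB.

15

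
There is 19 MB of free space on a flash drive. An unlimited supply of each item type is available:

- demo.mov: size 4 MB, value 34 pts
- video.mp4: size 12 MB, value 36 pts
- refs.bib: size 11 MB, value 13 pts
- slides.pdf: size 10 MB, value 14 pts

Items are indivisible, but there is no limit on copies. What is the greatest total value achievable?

136 pts

Best value-per-unit is demo.mov at 34/4, and filling with it alone uses size 4×4=16. No mix of the others beats 4×34 = 136.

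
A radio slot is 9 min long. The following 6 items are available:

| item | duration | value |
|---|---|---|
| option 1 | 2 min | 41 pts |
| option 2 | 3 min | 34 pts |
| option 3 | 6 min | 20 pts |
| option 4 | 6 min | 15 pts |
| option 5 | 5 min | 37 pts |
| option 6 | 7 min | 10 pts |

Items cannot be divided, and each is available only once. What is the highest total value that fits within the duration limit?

78 pts

Check high-value combinations within 9 min:
- option 1+option 5: duration 2+5=7, value 41+37=78
- option 1+option 2: duration 2+3=5, value 41+34=75
- option 2+option 5: duration 3+5=8, value 34+37=71
Best: 78 pts.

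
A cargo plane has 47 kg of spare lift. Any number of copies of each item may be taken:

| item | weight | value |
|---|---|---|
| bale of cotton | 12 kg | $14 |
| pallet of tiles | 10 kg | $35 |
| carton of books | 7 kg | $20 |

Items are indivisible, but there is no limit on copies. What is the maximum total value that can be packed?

Best value-per-unit is pallet of tiles at 35/10; filling with it alone gives 4×35 = 140.
Optimal mix: 4×pallet of tiles + 1×carton of books → weight 47, value 160.

$160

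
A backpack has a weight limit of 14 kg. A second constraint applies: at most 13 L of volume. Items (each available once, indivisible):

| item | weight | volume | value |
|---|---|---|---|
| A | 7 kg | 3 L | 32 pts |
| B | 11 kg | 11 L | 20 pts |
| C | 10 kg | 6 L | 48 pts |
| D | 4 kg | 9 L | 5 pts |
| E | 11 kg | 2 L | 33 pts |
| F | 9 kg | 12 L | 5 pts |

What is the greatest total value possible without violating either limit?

Feasible sets respecting both limits:
- C: weight 10, volume 6, value 48
- A+D: weight 11, volume 12, value 37
- E: weight 11, volume 2, value 33
- A: weight 7, volume 3, value 32
Best: 48 pts.

48 pts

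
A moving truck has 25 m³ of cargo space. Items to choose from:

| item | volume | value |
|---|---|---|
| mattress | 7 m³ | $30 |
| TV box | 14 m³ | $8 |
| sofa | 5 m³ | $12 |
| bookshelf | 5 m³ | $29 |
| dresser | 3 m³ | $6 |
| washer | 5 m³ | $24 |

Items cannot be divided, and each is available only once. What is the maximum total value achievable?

$101

Check high-value combinations within 25 m³:
- mattress+sofa+bookshelf+dresser+washer: volume 7+5+5+3+5=25, value 30+12+29+6+24=101
- mattress+sofa+bookshelf+washer: volume 7+5+5+5=22, value 30+12+29+24=95
- mattress+bookshelf+dresser+washer: volume 7+5+3+5=20, value 30+29+6+24=89
- mattress+bookshelf+washer: volume 7+5+5=17, value 30+29+24=83
- mattress+sofa+bookshelf+dresser: volume 7+5+5+3=20, value 30+12+29+6=77
Best: $101.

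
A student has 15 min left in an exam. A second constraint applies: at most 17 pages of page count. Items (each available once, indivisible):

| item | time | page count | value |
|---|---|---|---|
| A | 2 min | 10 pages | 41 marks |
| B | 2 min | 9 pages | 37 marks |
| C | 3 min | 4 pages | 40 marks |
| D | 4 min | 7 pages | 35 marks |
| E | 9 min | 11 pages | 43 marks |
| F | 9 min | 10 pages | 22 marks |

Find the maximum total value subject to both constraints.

83 marks

Feasible sets respecting both limits:
- C+E: time 12, page count 15, value 83
- A+C: time 5, page count 14, value 81
- B+C: time 5, page count 13, value 77
Best: 83 marks.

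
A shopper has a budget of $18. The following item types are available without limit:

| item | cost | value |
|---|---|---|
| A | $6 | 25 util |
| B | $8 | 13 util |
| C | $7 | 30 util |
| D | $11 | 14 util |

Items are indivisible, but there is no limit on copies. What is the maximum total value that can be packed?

Best value-per-unit is C at 30/7; filling with it alone gives 2×30 = 60.
Optimal mix: 3×A → cost 18, value 75.

75 util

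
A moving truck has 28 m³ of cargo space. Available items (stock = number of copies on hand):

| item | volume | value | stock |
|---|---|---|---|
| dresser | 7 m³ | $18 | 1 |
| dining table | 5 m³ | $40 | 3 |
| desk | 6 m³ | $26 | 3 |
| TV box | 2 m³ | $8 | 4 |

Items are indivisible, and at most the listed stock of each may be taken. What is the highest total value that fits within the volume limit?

Top feasible selections:
- 3×dining table + 2×desk: volume 27, value 172
- 3×dining table + 1×desk + 3×TV box: volume 27, value 170
- 1×dresser + 3×dining table + 1×desk: volume 28, value 164
- 3×dining table + 1×desk + 2×TV box: volume 25, value 162
Best: $172.

$172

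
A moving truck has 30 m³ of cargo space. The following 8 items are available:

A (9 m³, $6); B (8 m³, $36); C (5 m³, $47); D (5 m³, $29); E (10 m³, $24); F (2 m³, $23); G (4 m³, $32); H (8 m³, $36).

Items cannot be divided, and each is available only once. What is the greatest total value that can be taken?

Check high-value combinations within 30 m³:
- B+C+D+G+H: volume 8+5+5+4+8=30, value 36+47+29+32+36=180
- B+C+F+G+H: volume 8+5+2+4+8=27, value 36+47+23+32+36=174
- B+C+D+F+H: volume 8+5+5+2+8=28, value 36+47+29+23+36=171
- B+C+D+F+G: volume 8+5+5+2+4=24, value 36+47+29+23+32=167
- C+D+F+G+H: volume 5+5+2+4+8=24, value 47+29+23+32+36=167
Best: $180.

$180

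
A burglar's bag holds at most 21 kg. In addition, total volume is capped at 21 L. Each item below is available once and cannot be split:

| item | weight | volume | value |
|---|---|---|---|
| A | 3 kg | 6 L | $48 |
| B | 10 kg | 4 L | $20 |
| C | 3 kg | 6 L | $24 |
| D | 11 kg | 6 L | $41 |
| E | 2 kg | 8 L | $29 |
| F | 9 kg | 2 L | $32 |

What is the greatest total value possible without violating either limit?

$118

Feasible sets respecting both limits:
- A+D+E: weight 16, volume 20, value 118
- A+C+D: weight 17, volume 18, value 113
- A+E+F: weight 14, volume 16, value 109
Best: $118.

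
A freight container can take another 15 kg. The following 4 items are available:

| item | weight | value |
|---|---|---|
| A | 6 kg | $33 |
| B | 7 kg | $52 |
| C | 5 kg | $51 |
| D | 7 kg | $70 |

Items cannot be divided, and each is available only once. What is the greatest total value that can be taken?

Check high-value combinations within 15 kg:
- B+D: weight 7+7=14, value 52+70=122
- C+D: weight 5+7=12, value 51+70=121
- B+C: weight 7+5=12, value 52+51=103
- A+D: weight 6+7=13, value 33+70=103
Best: $122.

$122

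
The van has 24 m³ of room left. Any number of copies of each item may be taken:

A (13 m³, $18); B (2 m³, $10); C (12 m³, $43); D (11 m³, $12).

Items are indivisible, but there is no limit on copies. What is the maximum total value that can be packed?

Best value-per-unit is B at 10/2, and filling with it alone uses volume 12×2=24. No mix of the others beats 12×10 = 120.

$120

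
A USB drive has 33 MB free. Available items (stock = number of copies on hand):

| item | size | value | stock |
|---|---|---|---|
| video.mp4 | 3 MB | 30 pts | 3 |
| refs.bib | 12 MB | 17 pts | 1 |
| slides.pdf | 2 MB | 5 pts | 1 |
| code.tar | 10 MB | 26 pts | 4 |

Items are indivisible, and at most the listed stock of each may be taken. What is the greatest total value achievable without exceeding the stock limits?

Best selections within size 33 and stock limits:
- 3×video.mp4 + 1×slides.pdf + 2×code.tar: size 31, value 147
- 3×video.mp4 + 2×code.tar: size 29, value 142
Best: 147 pts.

147 pts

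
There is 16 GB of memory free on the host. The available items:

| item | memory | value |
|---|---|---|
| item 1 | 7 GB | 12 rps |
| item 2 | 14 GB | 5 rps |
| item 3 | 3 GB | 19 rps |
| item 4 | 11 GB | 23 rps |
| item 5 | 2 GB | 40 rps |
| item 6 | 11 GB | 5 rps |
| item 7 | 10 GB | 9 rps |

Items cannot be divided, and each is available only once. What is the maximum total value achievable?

Check high-value combinations within 16 GB:
- item 3+item 4+item 5: memory 3+11+2=16, value 19+23+40=82
- item 1+item 3+item 5: memory 7+3+2=12, value 12+19+40=71
- item 3+item 5+item 7: memory 3+2+10=15, value 19+40+9=68
Best: 82 rps.

82 rps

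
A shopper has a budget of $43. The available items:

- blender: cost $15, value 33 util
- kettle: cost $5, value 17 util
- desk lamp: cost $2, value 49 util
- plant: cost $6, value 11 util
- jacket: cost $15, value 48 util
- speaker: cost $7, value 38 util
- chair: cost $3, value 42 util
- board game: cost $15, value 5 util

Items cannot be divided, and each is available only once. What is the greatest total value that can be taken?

Check high-value combinations within $43:
- blender+desk lamp+jacket+speaker+chair: cost 15+2+15+7+3=42, value 33+49+48+38+42=210
- kettle+desk lamp+plant+jacket+speaker+chair: cost 5+2+6+15+7+3=38, value 17+49+11+48+38+42=205
- kettle+desk lamp+jacket+speaker+chair: cost 5+2+15+7+3=32, value 17+49+48+38+42=194
Best: 210 util.

210 util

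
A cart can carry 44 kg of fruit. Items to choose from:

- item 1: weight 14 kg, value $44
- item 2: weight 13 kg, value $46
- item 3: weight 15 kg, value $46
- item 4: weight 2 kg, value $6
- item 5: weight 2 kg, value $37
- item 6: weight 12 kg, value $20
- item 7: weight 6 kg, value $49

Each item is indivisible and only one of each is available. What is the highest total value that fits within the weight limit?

$184

This is a 0/1 knapsack; check combinations near the capacity.
- item 2+item 3+item 4+item 5+item 7: weight 13+15+2+2+6=38, value 46+46+6+37+49=184
- item 1+item 2+item 4+item 5+item 7: weight 14+13+2+2+6=37, value 44+46+6+37+49=182
- item 1+item 3+item 4+item 5+item 7: weight 14+15+2+2+6=39, value 44+46+6+37+49=182
Best: $184.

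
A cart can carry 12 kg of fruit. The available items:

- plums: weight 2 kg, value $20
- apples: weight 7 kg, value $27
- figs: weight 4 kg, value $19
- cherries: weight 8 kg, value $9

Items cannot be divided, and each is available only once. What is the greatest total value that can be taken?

$47

Check high-value combinations within 12 kg:
- plums+apples: weight 2+7=9, value 20+27=47
- apples+figs: weight 7+4=11, value 27+19=46
- plums+figs: weight 2+4=6, value 20+19=39
Best: $47.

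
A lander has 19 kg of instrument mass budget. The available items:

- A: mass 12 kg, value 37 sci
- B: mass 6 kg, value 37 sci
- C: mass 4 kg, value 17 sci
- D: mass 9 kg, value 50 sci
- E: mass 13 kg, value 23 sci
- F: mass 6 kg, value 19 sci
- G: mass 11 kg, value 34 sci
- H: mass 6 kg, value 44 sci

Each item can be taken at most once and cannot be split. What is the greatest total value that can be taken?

111 sci

Check high-value combinations within 19 kg:
- C+D+H: mass 4+9+6=19, value 17+50+44=111
- B+C+D: mass 6+4+9=19, value 37+17+50=104
- B+F+H: mass 6+6+6=18, value 37+19+44=100
- B+C+H: mass 6+4+6=16, value 37+17+44=98
Best: 111 sci.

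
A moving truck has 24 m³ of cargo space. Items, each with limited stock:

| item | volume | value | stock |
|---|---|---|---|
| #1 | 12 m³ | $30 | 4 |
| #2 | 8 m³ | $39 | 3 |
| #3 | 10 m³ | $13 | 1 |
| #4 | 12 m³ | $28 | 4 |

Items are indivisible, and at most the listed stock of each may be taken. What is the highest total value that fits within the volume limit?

$117

Best selections within volume 24 and stock limits:
- 3×#2: volume 24, value 117
- 2×#2: volume 16, value 78
- 1×#1 + 1×#2: volume 20, value 69
- 1×#2 + 1×#4: volume 20, value 67
Best: $117.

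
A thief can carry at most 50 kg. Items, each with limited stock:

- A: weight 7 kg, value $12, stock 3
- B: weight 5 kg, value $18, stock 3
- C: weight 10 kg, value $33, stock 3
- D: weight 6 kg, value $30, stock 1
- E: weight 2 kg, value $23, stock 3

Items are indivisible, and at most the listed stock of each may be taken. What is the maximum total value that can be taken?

$219

Top feasible selections:
- 3×B + 2×C + 1×D + 3×E: weight 47, value 219
- 1×B + 3×C + 1×D + 3×E: weight 47, value 216
- 1×A + 2×B + 2×C + 1×D + 3×E: weight 49, value 213
- 2×B + 3×C + 1×D + 2×E: weight 50, value 211
Best: $219.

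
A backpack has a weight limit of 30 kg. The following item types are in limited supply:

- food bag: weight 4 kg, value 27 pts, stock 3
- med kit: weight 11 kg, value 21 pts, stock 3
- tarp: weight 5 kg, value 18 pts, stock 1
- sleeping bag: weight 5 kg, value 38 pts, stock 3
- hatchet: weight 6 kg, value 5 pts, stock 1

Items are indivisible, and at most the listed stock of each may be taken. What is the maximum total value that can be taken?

Best selections within weight 30 and stock limits:
- 3×food bag + 3×sleeping bag: weight 27, value 195
- 2×food bag + 1×tarp + 3×sleeping bag: weight 28, value 186
Best: 195 pts.

195 pts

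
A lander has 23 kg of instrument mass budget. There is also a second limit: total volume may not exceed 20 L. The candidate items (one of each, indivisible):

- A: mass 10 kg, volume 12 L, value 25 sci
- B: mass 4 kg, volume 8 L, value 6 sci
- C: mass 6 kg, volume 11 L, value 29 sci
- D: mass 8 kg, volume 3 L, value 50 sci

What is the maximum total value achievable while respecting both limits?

79 sci

Feasible sets respecting both limits:
- C+D: mass 14, volume 14, value 79
- A+D: mass 18, volume 15, value 75
- B+D: mass 12, volume 11, value 56
Best: 79 sci.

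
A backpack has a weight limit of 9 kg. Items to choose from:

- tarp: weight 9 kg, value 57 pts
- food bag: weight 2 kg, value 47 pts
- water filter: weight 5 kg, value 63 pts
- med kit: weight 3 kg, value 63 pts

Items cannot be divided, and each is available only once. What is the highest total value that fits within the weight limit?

126 pts

This is a 0/1 knapsack; check combinations near the capacity.
- water filter+med kit: weight 5+3=8, value 63+63=126
- food bag+med kit: weight 2+3=5, value 47+63=110
- food bag+water filter: weight 2+5=7, value 47+63=110
Best: 126 pts.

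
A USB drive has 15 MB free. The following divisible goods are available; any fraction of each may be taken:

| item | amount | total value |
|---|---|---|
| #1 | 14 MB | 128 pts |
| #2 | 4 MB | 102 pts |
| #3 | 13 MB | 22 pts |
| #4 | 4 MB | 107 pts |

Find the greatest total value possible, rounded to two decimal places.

Take in order of value per unit:
- #4 (107/4 per unit): all 4 → value 107, running total 107.00
- #2 (102/4 per unit): all 4 → value 102, running total 209.00
- #1 (128/14 per unit): 7 of 14 → value 7×128/14 = 64.0000, running total 273.00
Total 273.00.

273.00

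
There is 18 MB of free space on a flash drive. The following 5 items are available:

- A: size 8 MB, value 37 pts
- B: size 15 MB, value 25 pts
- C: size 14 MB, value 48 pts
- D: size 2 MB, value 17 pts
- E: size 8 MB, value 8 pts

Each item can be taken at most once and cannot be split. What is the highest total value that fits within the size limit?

65 pts

This is a 0/1 knapsack; check combinations near the capacity.
- C+D: size 14+2=16, value 48+17=65
- A+D+E: size 8+2+8=18, value 37+17+8=62
- A+D: size 8+2=10, value 37+17=54
- C: size 14, value 48
Best: 65 pts.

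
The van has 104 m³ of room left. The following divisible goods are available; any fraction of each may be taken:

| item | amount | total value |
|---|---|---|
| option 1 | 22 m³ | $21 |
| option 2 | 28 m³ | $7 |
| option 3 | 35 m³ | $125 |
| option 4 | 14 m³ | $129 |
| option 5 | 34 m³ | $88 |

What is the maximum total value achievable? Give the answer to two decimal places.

362.05

Take in order of value per unit:
- option 4 (129/14 per unit): all 14 → value 129, running total 129.00
- option 3 (125/35 per unit): all 35 → value 125, running total 254.00
- option 5 (88/34 per unit): all 34 → value 88, running total 342.00
- option 1 (21/22 per unit): 21 of 22 → value 21×21/22 = 20.0455, running total 362.05
Total 362.05.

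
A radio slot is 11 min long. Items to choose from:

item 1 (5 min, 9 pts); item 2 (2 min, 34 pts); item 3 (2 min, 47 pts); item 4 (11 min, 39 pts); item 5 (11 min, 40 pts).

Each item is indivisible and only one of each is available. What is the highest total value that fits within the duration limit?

Check high-value combinations within 11 min:
- item 1+item 2+item 3: duration 5+2+2=9, value 9+34+47=90
- item 2+item 3: duration 2+2=4, value 34+47=81
- item 1+item 3: duration 5+2=7, value 9+47=56
- item 3: duration 2, value 47
- item 1+item 2: duration 5+2=7, value 9+34=43
Best: 90 pts.

90 pts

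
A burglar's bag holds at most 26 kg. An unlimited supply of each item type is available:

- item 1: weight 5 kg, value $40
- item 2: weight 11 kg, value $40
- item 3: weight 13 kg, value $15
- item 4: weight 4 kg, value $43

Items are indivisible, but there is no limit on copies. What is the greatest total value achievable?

$258

Best value-per-unit is item 4 at 43/4, and filling with it alone uses weight 6×4=24. No mix of the others beats 6×43 = 258.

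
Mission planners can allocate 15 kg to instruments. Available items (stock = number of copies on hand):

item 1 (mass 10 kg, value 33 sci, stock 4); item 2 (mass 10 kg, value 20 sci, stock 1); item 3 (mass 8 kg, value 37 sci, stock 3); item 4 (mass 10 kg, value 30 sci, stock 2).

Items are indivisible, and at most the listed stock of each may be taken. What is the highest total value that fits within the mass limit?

37 sci

Top feasible selections:
- 1×item 3: mass 8, value 37
- 1×item 1: mass 10, value 33
- 1×item 4: mass 10, value 30
- 1×item 2: mass 10, value 20
Best: 37 sci.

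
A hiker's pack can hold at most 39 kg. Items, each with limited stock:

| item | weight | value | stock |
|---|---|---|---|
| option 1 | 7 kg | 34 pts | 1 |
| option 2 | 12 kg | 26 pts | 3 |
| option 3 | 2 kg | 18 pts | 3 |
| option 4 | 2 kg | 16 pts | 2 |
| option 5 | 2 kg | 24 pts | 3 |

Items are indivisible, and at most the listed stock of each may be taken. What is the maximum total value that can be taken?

Best selections within weight 39 and stock limits:
- 1×option 1 + 1×option 2 + 3×option 3 + 2×option 4 + 3×option 5: weight 35, value 218
- 1×option 1 + 1×option 2 + 3×option 3 + 1×option 4 + 3×option 5: weight 33, value 202
- 1×option 1 + 1×option 2 + 2×option 3 + 2×option 4 + 3×option 5: weight 33, value 200
Best: 218 pts.

218 pts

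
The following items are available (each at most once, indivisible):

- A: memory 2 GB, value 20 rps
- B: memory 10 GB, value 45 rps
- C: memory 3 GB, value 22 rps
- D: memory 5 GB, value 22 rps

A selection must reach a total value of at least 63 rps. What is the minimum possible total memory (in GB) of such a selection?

Subsets with value ≥ 63, sorted by total memory:
- A+C+D: memory 10, value 64
- A+B: memory 12, value 65
Minimum memory: 10 GB.

10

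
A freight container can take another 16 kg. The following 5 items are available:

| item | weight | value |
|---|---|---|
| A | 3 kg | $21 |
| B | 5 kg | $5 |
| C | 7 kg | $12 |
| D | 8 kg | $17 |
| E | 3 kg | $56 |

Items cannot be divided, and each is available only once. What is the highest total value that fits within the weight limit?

$94

Check high-value combinations within 16 kg:
- A+D+E: weight 3+8+3=14, value 21+17+56=94
- A+C+E: weight 3+7+3=13, value 21+12+56=89
- A+B+E: weight 3+5+3=11, value 21+5+56=82
Best: $94.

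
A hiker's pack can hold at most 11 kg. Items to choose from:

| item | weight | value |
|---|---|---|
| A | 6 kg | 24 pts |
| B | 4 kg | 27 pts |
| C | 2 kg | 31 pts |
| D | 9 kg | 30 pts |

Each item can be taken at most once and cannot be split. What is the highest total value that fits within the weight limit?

Check high-value combinations within 11 kg:
- C+D: weight 2+9=11, value 31+30=61
- B+C: weight 4+2=6, value 27+31=58
- A+C: weight 6+2=8, value 24+31=55
- A+B: weight 6+4=10, value 24+27=51
- C: weight 2, value 31
Best: 61 pts.

61 pts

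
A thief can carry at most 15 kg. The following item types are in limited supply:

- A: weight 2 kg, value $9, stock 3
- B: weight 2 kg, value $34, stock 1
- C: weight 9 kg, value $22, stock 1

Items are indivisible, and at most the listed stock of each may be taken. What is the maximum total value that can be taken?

Best selections within weight 15 and stock limits:
- 2×A + 1×B + 1×C: weight 15, value 74
- 1×A + 1×B + 1×C: weight 13, value 65
- 3×A + 1×B: weight 8, value 61
Best: $74.

$74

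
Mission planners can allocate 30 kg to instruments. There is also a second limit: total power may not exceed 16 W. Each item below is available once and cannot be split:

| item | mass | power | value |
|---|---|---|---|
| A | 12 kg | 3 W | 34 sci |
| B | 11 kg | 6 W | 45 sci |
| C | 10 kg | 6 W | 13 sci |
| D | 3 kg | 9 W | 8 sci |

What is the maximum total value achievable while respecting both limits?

79 sci

Feasible sets respecting both limits:
- A+B: mass 23, power 9, value 79
- B+C: mass 21, power 12, value 58
- B+D: mass 14, power 15, value 53
Best: 79 sci.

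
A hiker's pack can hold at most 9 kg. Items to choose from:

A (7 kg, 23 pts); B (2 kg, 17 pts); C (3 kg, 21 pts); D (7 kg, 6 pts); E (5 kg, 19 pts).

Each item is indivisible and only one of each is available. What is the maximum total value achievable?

Check high-value combinations within 9 kg:
- C+E: weight 3+5=8, value 21+19=40
- A+B: weight 7+2=9, value 23+17=40
- B+C: weight 2+3=5, value 17+21=38
- B+E: weight 2+5=7, value 17+19=36
- A: weight 7, value 23
Best: 40 pts.

40 pts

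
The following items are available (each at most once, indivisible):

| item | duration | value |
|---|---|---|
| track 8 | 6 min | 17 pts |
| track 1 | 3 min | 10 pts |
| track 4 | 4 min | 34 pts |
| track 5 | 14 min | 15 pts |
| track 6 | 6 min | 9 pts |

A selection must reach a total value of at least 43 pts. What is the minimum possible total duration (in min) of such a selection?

7

Subsets with value ≥ 43, sorted by total duration:
- track 1+track 4: duration 7, value 44
- track 8+track 4: duration 10, value 51
Minimum duration: 7 min.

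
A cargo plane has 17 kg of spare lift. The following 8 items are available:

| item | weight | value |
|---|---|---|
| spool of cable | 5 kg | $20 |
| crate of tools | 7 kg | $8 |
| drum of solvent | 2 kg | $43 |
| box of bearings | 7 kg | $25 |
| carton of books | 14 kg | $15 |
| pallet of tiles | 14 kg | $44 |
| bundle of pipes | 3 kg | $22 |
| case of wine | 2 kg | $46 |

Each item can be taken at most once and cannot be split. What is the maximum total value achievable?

This is a 0/1 knapsack; check combinations near the capacity.
- drum of solvent+box of bearings+bundle of pipes+case of wine: weight 2+7+3+2=14, value 43+25+22+46=136
- spool of cable+drum of solvent+box of bearings+case of wine: weight 5+2+7+2=16, value 20+43+25+46=134
- spool of cable+drum of solvent+bundle of pipes+case of wine: weight 5+2+3+2=12, value 20+43+22+46=131
- crate of tools+drum of solvent+bundle of pipes+case of wine: weight 7+2+3+2=14, value 8+43+22+46=119
Best: $136.

$136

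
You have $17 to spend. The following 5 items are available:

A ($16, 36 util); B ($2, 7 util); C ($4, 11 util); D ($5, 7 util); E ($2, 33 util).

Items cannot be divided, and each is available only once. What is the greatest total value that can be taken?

Check high-value combinations within $17:
- B+C+D+E: cost 2+4+5+2=13, value 7+11+7+33=58
- B+C+E: cost 2+4+2=8, value 7+11+33=51
- C+D+E: cost 4+5+2=11, value 11+7+33=51
- B+D+E: cost 2+5+2=9, value 7+7+33=47
- C+E: cost 4+2=6, value 11+33=44
Best: 58 util.

58 util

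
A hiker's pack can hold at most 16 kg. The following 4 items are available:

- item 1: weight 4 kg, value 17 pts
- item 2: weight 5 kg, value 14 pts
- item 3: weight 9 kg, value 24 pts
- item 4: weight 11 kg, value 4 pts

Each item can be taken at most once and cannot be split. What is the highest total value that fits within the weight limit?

41 pts

This is a 0/1 knapsack; check combinations near the capacity.
- item 1+item 3: weight 4+9=13, value 17+24=41
- item 2+item 3: weight 5+9=14, value 14+24=38
- item 1+item 2: weight 4+5=9, value 17+14=31
- item 3: weight 9, value 24
Best: 41 pts.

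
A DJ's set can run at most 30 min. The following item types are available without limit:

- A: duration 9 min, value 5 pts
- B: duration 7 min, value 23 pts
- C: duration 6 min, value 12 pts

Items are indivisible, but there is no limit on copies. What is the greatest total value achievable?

Best value-per-unit is B at 23/7, and filling with it alone uses duration 4×7=28. No mix of the others beats 4×23 = 92.

92 pts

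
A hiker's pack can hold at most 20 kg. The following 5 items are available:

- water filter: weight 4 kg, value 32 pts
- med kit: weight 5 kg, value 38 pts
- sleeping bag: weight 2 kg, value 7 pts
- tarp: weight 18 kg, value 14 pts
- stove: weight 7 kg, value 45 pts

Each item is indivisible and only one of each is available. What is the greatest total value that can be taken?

Check high-value combinations within 20 kg:
- water filter+med kit+sleeping bag+stove: weight 4+5+2+7=18, value 32+38+7+45=122
- water filter+med kit+stove: weight 4+5+7=16, value 32+38+45=115
- med kit+sleeping bag+stove: weight 5+2+7=14, value 38+7+45=90
- water filter+sleeping bag+stove: weight 4+2+7=13, value 32+7+45=84
Best: 122 pts.

122 pts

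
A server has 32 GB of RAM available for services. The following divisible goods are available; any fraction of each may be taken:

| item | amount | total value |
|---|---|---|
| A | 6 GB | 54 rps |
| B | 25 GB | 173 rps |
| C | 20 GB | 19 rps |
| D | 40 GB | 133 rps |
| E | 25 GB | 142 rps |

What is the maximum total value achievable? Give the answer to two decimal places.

232.68

Take in order of value per unit:
- A (54/6 per unit): all 6 → value 54, running total 54.00
- B (173/25 per unit): all 25 → value 173, running total 227.00
- E (142/25 per unit): 1 of 25 → value 1×142/25 = 5.6800, running total 232.68
Total 232.68.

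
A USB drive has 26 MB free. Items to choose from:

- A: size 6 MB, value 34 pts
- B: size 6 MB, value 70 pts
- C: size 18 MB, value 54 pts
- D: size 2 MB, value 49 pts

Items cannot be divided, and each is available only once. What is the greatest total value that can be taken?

173 pts

This is a 0/1 knapsack; check combinations near the capacity.
- B+C+D: size 6+18+2=26, value 70+54+49=173
- A+B+D: size 6+6+2=14, value 34+70+49=153
- A+C+D: size 6+18+2=26, value 34+54+49=137
- B+C: size 6+18=24, value 70+54=124
Best: 173 pts.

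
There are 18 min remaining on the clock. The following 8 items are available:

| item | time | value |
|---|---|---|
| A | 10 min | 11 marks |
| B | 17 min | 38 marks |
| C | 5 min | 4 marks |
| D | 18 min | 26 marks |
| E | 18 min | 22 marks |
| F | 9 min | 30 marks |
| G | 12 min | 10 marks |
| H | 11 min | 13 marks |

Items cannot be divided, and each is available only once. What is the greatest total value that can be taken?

38 marks

This is a 0/1 knapsack; check combinations near the capacity.
- B: time 17, value 38
- C+F: time 5+9=14, value 4+30=34
- F: time 9, value 30
- D: time 18, value 26
- E: time 18, value 22
Best: 38 marks.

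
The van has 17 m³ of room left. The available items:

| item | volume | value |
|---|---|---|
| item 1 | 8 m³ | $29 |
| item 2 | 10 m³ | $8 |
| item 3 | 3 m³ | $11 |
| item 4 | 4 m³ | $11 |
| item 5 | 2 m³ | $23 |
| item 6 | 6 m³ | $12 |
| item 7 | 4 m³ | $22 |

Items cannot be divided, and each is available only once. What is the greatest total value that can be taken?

$85

This is a 0/1 knapsack; check combinations near the capacity.
- item 1+item 3+item 5+item 7: volume 8+3+2+4=17, value 29+11+23+22=85
- item 1+item 5+item 7: volume 8+2+4=14, value 29+23+22=74
- item 1+item 3+item 4+item 5: volume 8+3+4+2=17, value 29+11+11+23=74
- item 3+item 5+item 6+item 7: volume 3+2+6+4=15, value 11+23+12+22=68
- item 4+item 5+item 6+item 7: volume 4+2+6+4=16, value 11+23+12+22=68
Best: $85.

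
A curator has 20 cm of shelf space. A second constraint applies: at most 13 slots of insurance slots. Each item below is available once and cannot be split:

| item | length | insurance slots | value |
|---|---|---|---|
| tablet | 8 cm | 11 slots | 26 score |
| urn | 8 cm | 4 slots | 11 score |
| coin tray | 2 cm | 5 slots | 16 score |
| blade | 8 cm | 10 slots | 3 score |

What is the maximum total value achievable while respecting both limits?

Feasible sets respecting both limits:
- urn+coin tray: length 10, insurance slots 9, value 27
- tablet: length 8, insurance slots 11, value 26
- coin tray: length 2, insurance slots 5, value 16
- urn: length 8, insurance slots 4, value 11
Best: 27 score.

27 score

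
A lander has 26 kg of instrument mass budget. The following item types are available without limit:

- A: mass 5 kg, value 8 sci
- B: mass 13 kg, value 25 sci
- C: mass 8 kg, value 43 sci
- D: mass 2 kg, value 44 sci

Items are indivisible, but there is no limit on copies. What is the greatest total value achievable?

Best value-per-unit is D at 44/2, and filling with it alone uses mass 13×2=26. No mix of the others beats 13×44 = 572.

572 sci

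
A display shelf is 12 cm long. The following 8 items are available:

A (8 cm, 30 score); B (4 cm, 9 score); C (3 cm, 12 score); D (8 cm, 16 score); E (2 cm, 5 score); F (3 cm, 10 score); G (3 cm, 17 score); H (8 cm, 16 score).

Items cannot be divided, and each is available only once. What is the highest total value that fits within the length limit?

47 score

This is a 0/1 knapsack; check combinations near the capacity.
- A+G: length 8+3=11, value 30+17=47
- C+E+F+G: length 3+2+3+3=11, value 12+5+10+17=44
- B+C+E+G: length 4+3+2+3=12, value 9+12+5+17=43
Best: 47 score.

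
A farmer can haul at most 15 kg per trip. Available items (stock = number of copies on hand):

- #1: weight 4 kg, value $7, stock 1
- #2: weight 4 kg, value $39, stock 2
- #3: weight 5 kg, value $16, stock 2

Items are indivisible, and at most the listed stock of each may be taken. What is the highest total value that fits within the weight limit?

$94

Best selections within weight 15 and stock limits:
- 2×#2 + 1×#3: weight 13, value 94
- 1×#1 + 2×#2: weight 12, value 85
- 2×#2: weight 8, value 78
- 1×#2 + 2×#3: weight 14, value 71
Best: $94.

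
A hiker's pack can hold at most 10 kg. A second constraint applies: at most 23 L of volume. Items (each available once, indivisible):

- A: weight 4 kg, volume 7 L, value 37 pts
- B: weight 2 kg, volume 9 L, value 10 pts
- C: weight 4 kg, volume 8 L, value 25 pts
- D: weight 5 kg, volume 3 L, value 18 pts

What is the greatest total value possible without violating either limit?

Feasible sets respecting both limits:
- A+C: weight 8, volume 15, value 62
- A+D: weight 9, volume 10, value 55
- A+B: weight 6, volume 16, value 47
Best: 62 pts.

62 pts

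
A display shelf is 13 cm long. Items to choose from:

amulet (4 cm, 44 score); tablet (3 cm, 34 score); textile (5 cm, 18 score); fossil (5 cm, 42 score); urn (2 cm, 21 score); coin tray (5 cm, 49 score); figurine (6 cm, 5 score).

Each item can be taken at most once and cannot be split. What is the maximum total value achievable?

127 score

Check high-value combinations within 13 cm:
- amulet+tablet+coin tray: length 4+3+5=12, value 44+34+49=127
- tablet+fossil+coin tray: length 3+5+5=13, value 34+42+49=125
- amulet+tablet+fossil: length 4+3+5=12, value 44+34+42=120
- amulet+urn+coin tray: length 4+2+5=11, value 44+21+49=114
Best: 127 score.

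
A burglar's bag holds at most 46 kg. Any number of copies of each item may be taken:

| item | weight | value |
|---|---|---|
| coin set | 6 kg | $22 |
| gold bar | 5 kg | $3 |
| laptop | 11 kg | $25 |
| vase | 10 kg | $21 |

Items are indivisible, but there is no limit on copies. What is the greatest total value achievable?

Best value-per-unit is coin set at 22/6, and filling with it alone uses weight 7×6=42. No mix of the others beats 7×22 = 154.

$154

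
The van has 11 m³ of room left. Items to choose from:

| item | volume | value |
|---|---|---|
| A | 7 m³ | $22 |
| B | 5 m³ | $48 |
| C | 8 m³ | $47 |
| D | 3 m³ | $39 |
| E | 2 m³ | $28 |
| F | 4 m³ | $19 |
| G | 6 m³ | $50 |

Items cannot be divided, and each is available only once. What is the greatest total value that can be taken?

$117

Check high-value combinations within 11 m³:
- D+E+G: volume 3+2+6=11, value 39+28+50=117
- B+D+E: volume 5+3+2=10, value 48+39+28=115
- B+G: volume 5+6=11, value 48+50=98
Best: $117.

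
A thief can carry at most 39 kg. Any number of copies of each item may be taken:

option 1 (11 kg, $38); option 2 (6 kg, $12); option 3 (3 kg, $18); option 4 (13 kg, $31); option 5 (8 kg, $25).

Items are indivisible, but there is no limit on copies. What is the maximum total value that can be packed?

$234

Best value-per-unit is option 3 at 18/3, and filling with it alone uses weight 13×3=39. No mix of the others beats 13×18 = 234.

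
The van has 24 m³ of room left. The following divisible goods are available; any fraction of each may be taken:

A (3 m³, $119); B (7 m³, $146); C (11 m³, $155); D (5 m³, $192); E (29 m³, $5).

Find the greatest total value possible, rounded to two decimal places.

Take in order of value per unit:
- A (119/3 per unit): all 3 → value 119, running total 119.00
- D (192/5 per unit): all 5 → value 192, running total 311.00
- B (146/7 per unit): all 7 → value 146, running total 457.00
- C (155/11 per unit): 9 of 11 → value 9×155/11 = 126.8182, running total 583.82
Total 583.82.

583.82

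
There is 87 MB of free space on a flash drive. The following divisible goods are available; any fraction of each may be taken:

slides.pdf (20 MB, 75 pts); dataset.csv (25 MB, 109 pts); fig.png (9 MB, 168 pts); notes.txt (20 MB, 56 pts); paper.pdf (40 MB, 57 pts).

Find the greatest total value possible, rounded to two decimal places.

426.53

Take in order of value per unit:
- fig.png (168/9 per unit): all 9 → value 168, running total 168.00
- dataset.csv (109/25 per unit): all 25 → value 109, running total 277.00
- slides.pdf (75/20 per unit): all 20 → value 75, running total 352.00
- notes.txt (56/20 per unit): all 20 → value 56, running total 408.00
- paper.pdf (57/40 per unit): 13 of 40 → value 13×57/40 = 18.5250, running total 426.53
Total 426.53.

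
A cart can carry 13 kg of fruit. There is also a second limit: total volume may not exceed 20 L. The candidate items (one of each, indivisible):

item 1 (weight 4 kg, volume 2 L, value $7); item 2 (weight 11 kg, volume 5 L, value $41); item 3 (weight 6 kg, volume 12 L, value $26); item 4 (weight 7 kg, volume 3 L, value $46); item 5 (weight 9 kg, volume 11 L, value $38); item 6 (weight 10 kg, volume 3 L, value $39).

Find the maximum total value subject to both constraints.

Feasible sets respecting both limits:
- item 3+item 4: weight 13, volume 15, value 72
- item 1+item 4: weight 11, volume 5, value 53
- item 4: weight 7, volume 3, value 46
- item 1+item 5: weight 13, volume 13, value 45
Best: $72.

$72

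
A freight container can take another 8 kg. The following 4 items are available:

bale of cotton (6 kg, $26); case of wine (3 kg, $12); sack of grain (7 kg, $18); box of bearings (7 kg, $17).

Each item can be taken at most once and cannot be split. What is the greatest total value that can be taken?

This is a 0/1 knapsack; check combinations near the capacity.
- bale of cotton: weight 6, value 26
- sack of grain: weight 7, value 18
- box of bearings: weight 7, value 17
- case of wine: weight 3, value 12
Best: $26.

$26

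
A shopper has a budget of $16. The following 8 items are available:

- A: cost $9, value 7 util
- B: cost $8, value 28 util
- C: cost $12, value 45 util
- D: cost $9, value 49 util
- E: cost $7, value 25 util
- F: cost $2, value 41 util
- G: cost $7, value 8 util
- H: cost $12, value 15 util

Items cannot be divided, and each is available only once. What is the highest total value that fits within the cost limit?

90 util

Check high-value combinations within $16:
- D+F: cost 9+2=11, value 49+41=90
- C+F: cost 12+2=14, value 45+41=86
- D+E: cost 9+7=16, value 49+25=74
- E+F+G: cost 7+2+7=16, value 25+41+8=74
- B+F: cost 8+2=10, value 28+41=69
Best: 90 util.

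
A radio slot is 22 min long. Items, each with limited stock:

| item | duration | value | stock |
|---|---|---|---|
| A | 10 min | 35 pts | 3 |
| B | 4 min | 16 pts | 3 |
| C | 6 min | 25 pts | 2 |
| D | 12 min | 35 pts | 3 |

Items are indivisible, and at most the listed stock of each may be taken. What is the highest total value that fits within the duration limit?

Top feasible selections:
- 1×A + 2×C: duration 22, value 85
- 1×A + 3×B: duration 22, value 83
Best: 85 pts.

85 pts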